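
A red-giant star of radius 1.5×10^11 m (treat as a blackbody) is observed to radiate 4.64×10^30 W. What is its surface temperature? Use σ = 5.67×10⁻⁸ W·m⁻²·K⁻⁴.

T ≈ 4120 K

A = 4πr² = 4π × (1.5×10^11)² = 2.83×10^23 m².
From P = σAT⁴, T = (P / σA)^(1/4) = (4.64×10^30 / (5.67×10⁻⁸ × 2.83×10^23))^(1/4).
T = (2.89×10^14)^(1/4) = 4120 K.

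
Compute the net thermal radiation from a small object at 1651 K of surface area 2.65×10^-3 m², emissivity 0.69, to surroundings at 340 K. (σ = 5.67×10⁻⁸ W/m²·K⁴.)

Q = εσA(T⁴ − T_s⁴). T⁴ − T_s⁴ = (1651)⁴ − (340)⁴ = 7.43×10^12 − 1.34×10^10 = 7.42×10^12 K⁴.
Q = 0.69 × 5.67×10⁻⁸ × 2.65×10^-3 × 7.42×10^12 = 769 W.

Q ≈ 769 W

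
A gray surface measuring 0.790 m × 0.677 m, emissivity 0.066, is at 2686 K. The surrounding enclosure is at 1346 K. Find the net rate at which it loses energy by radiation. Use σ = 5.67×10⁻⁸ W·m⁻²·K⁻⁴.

A = 0.790 × 0.677 = 0.535 m².
Q = εσA(T⁴ − T_s⁴). T⁴ − T_s⁴ = (2686)⁴ − (1346)⁴ = 5.21×10^13 − 3.28×10^12 = 4.88×10^13 K⁴.
Q = 0.066 × 5.67×10⁻⁸ × 0.535 × 4.88×10^13 = 97600 W.

Q ≈ 97600 W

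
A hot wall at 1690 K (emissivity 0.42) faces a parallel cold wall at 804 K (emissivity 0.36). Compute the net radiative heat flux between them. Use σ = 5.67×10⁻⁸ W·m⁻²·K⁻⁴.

For two large parallel gray plates, q = σ(T₁⁴ − T₂⁴) / (1/ε₁ + 1/ε₂ − 1).
1/ε₁ + 1/ε₂ − 1 = 1/0.42 + 1/0.36 − 1 = 4.159.
T₁⁴ − T₂⁴ = 8.16×10^12 − 4.18×10^11 = 7.74×10^12 K⁴.
q = 5.67×10⁻⁸ × 7.74×10^12 / 4.159 = 1.06×10^5 W/m².

q ≈ 1.06×10^5 W/m²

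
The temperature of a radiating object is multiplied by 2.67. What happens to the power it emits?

P ∝ T⁴, so the power scales as (2.67)⁴ = 50.8.

factor ≈ 50.8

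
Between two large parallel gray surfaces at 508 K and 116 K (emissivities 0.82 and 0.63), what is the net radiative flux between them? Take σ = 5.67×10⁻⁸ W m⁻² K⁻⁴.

q ≈ 2080 W/m²

For two large parallel gray plates, q = σ(T₁⁴ − T₂⁴) / (1/ε₁ + 1/ε₂ − 1).
1/ε₁ + 1/ε₂ − 1 = 1/0.82 + 1/0.63 − 1 = 1.807.
T₁⁴ − T₂⁴ = 6.66×10^10 − 1.81×10^8 = 6.64×10^10 K⁴.
q = 5.67×10⁻⁸ × 6.64×10^10 / 1.807 = 2080 W/m².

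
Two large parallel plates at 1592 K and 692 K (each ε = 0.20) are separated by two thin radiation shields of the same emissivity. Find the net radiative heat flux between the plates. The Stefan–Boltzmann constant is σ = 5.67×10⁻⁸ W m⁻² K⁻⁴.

q ≈ 13000 W/m²

Each of the 3 gaps contributes resistance (2/ε − 1) = 2/0.20 − 1 = 9.000; total = 27.00.
q = σ(T₁⁴ − T₂⁴) / 27.00 = 5.67×10⁻⁸ × 6.19×10^12 / 27.00 = 13000 W/m².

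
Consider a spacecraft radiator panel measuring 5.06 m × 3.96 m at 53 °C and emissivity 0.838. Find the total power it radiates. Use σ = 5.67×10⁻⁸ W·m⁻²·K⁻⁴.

P ≈ 10800 W

A = 5.06 × 3.96 = 20.0 m².
53 °C = 326 K.
P = εσAT⁴ = 0.838 × 5.67×10⁻⁸ × 20.0 × (326)⁴ = 0.838 × 5.67×10⁻⁸ × 20.0 × 1.13×10^10.
P = 10800 W.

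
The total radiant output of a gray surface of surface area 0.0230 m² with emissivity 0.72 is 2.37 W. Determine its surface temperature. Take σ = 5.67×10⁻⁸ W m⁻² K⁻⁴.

From P = εσAT⁴, T = (P / εσA)^(1/4) = (2.37 / (0.72 × 5.67×10⁻⁸ × 0.0230))^(1/4).
T = (2.52×10^9)^(1/4) = 224 K.

T ≈ 224 K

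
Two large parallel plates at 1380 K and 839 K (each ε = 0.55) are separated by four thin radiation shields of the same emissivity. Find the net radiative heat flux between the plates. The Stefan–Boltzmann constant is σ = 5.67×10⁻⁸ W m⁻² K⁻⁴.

Each of the 5 gaps contributes resistance (2/ε − 1) = 2/0.55 − 1 = 2.636; total = 13.18.
q = σ(T₁⁴ − T₂⁴) / 13.18 = 5.67×10⁻⁸ × 3.13×10^12 / 13.18 = 13500 W/m².

q ≈ 13500 W/m²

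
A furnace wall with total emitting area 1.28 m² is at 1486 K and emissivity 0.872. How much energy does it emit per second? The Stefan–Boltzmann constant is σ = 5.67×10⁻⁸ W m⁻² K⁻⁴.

Stefan–Boltzmann: P = εσAT⁴ = 0.872 × 5.67×10⁻⁸ × 1.28 × (1486)⁴ = 0.872 × 5.67×10⁻⁸ × 1.28 × 4.88×10^12.
P = 3.09×10^5 W.

P ≈ 3.09×10^5 W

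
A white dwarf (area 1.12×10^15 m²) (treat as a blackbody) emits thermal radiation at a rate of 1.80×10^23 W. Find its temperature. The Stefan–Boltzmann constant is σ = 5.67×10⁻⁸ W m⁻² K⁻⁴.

T ≈ 7300 K

From P = σAT⁴, T = (P / σA)^(1/4) = (1.80×10^23 / (5.67×10⁻⁸ × 1.12×10^15))^(1/4).
T = (2.83×10^15)^(1/4) = 7300 K.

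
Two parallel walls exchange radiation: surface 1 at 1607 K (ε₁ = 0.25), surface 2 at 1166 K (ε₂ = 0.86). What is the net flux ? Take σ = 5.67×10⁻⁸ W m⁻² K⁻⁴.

For two large parallel gray plates, q = σ(T₁⁴ − T₂⁴) / (1/ε₁ + 1/ε₂ − 1).
1/ε₁ + 1/ε₂ − 1 = 1/0.25 + 1/0.86 − 1 = 4.163.
T₁⁴ − T₂⁴ = 6.67×10^12 − 1.85×10^12 = 4.82×10^12 K⁴.
q = 5.67×10⁻⁸ × 4.82×10^12 / 4.163 = 65700 W/m².

q ≈ 65700 W/m²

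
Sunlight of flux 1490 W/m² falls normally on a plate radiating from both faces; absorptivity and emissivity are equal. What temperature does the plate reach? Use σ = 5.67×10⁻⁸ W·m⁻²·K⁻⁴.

T ≈ 339 K

Absorbed flux αS = emitted flux 2εσT⁴ per unit area; with α = ε this gives T = (S/2σ)^(1/4).
T = (1490 / (2 × 5.67×10⁻⁸))^(1/4) = (1.31×10^10)^(1/4).
T = 339 K.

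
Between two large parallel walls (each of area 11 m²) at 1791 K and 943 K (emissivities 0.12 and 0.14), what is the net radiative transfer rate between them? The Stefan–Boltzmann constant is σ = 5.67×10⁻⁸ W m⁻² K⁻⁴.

Q ≈ 4.09×10^5 W

For two large parallel gray plates, q = σ(T₁⁴ − T₂⁴) / (1/ε₁ + 1/ε₂ − 1).
1/ε₁ + 1/ε₂ − 1 = 1/0.12 + 1/0.14 − 1 = 14.48.
T₁⁴ − T₂⁴ = 1.03×10^13 − 7.91×10^11 = 9.50×10^12 K⁴.
q = 5.67×10⁻⁸ × 9.50×10^12 / 14.48 = 37200 W/m².
Q = q·A = 37200 × 11 = 4.09×10^5 W.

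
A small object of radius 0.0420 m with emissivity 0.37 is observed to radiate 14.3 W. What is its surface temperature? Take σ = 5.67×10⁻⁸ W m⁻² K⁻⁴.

T ≈ 419 K

A = 4πr² = 4π × (0.0420)² = 0.0222 m².
From P = εσAT⁴, T = (P / εσA)^(1/4) = (14.3 / (0.37 × 5.67×10⁻⁸ × 0.0222))^(1/4).
T = (3.07×10^10)^(1/4) = 419 K.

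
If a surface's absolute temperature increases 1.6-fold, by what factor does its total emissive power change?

P ∝ T⁴, so the power scales as (1.6)⁴ = 6.55.

factor ≈ 6.55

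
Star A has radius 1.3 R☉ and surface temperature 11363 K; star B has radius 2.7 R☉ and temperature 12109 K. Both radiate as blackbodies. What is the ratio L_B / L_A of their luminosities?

L = 4πR²σT⁴ ∝ R²T⁴, so L_B/L_A = (2.7/1.3)² × (12109/11363)⁴ = 4.31 × 1.29 = 5.56.

L_B/L_A ≈ 5.56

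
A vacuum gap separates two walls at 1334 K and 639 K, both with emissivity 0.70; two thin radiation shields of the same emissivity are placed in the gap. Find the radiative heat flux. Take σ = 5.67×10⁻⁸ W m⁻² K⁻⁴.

Each of the 3 gaps contributes resistance (2/ε − 1) = 2/0.70 − 1 = 1.857; total = 5.571.
q = σ(T₁⁴ − T₂⁴) / 5.571 = 5.67×10⁻⁸ × 3.00×10^12 / 5.571 = 30500 W/m².

q ≈ 30500 W/m²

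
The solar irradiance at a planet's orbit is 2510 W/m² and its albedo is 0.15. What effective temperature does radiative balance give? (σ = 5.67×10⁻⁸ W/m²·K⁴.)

Power absorbed = (1−a)S·πR²; power emitted = 4πR²σT⁴. Equating and cancelling πR²:
T = ((1−a)S / 4σ)^(1/4) = (2130 / (4 × 5.67×10⁻⁸))^(1/4) = (9.41×10^9)^(1/4).
T = 311 K.

T ≈ 311 K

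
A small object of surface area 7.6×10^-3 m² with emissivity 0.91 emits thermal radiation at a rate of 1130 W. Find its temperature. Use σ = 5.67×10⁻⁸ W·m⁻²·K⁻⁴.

From P = εσAT⁴, T = (P / εσA)^(1/4) = (1130 / (0.91 × 5.67×10⁻⁸ × 7.60×10^-3))^(1/4).
T = (2.88×10^12)^(1/4) = 1300 K.

T ≈ 1300 K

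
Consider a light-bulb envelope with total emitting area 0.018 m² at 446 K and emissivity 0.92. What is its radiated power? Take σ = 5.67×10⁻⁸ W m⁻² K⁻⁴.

P ≈ 37.2 W

P = εσAT⁴ = 0.92 × 5.67×10⁻⁸ × 0.0180 × (446)⁴ = 0.92 × 5.67×10⁻⁸ × 0.0180 × 3.96×10^10.
P = 37.2 W.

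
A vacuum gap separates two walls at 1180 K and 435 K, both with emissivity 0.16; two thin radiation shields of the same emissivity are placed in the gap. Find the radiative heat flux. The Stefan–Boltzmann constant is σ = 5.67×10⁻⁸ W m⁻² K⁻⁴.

q ≈ 3130 W/m²

Each of the 3 gaps contributes resistance (2/ε − 1) = 2/0.16 − 1 = 11.50; total = 34.50.
q = σ(T₁⁴ − T₂⁴) / 34.50 = 5.67×10⁻⁸ × 1.90×10^12 / 34.50 = 3130 W/m².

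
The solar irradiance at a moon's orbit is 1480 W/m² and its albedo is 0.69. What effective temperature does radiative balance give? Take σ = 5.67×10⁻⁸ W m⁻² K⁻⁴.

Power absorbed = (1−a)S·πR²; power emitted = 4πR²σT⁴. Equating and cancelling πR²:
T = ((1−a)S / 4σ)^(1/4) = (459 / (4 × 5.67×10⁻⁸))^(1/4) = (2.02×10^9)^(1/4).
T = 212 K.

T ≈ 212 K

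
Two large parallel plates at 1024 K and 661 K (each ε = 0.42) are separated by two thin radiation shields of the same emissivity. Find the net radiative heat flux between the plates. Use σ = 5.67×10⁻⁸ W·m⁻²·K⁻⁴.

Each of the 3 gaps contributes resistance (2/ε − 1) = 2/0.42 − 1 = 3.762; total = 11.29.
q = σ(T₁⁴ − T₂⁴) / 11.29 = 5.67×10⁻⁸ × 9.09×10^11 / 11.29 = 4560 W/m².

q ≈ 4560 W/m²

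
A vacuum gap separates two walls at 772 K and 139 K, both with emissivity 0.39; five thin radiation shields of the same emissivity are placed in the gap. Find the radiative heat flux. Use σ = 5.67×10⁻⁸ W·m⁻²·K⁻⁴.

q ≈ 812 W/m²

Each of the 6 gaps contributes resistance (2/ε − 1) = 2/0.39 − 1 = 4.128; total = 24.77.
q = σ(T₁⁴ − T₂⁴) / 24.77 = 5.67×10⁻⁸ × 3.55×10^11 / 24.77 = 812 W/m².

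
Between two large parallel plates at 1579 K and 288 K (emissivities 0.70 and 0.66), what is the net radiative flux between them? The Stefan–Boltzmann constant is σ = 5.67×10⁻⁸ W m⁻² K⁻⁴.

For two large parallel gray plates, q = σ(T₁⁴ − T₂⁴) / (1/ε₁ + 1/ε₂ − 1).
1/ε₁ + 1/ε₂ − 1 = 1/0.70 + 1/0.66 − 1 = 1.944.
T₁⁴ − T₂⁴ = 6.22×10^12 − 6.88×10^9 = 6.21×10^12 K⁴.
q = 5.67×10⁻⁸ × 6.21×10^12 / 1.944 = 1.81×10^5 W/m².

q ≈ 1.81×10^5 W/m²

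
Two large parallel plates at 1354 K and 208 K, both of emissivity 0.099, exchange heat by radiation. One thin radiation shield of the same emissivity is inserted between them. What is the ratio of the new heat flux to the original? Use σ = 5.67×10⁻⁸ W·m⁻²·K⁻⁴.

ratio ≈ 0.500

With N identical shields there are N+1 = 2 gaps in series, each with the same radiative resistance, so the flux falls to 1/(N+1) of its unshielded value.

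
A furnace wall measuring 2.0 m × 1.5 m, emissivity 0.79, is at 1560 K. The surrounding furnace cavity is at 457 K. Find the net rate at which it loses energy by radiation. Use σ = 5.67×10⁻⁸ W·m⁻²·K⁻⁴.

A = 2.0 × 1.5 = 3.00 m².
Q = εσA(T⁴ − T_s⁴). T⁴ − T_s⁴ = (1560)⁴ − (457)⁴ = 5.92×10^12 − 4.36×10^10 = 5.88×10^12 K⁴.
Q = 0.79 × 5.67×10⁻⁸ × 3.00 × 5.88×10^12 = 7.90×10^5 W.

Q ≈ 7.90×10^5 W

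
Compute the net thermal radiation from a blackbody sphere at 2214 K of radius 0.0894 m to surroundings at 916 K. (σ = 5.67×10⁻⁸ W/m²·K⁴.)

A = 4πr² = 4π × (0.0894)² = 0.100 m².
Q = σA(T⁴ − T_s⁴). T⁴ − T_s⁴ = (2214)⁴ − (916)⁴ = 2.40×10^13 − 7.04×10^11 = 2.33×10^13 K⁴.
Q = 5.67×10⁻⁸ × 0.100 × 2.33×10^13 = 1.33×10^5 W.

Q ≈ 1.33×10^5 W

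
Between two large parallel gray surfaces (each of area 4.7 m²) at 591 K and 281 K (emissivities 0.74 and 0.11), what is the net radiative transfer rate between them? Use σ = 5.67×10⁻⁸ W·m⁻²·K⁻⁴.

For two large parallel gray plates, q = σ(T₁⁴ − T₂⁴) / (1/ε₁ + 1/ε₂ − 1).
1/ε₁ + 1/ε₂ − 1 = 1/0.74 + 1/0.11 − 1 = 9.442.
T₁⁴ − T₂⁴ = 1.22×10^11 − 6.23×10^9 = 1.16×10^11 K⁴.
q = 5.67×10⁻⁸ × 1.16×10^11 / 9.442 = 695 W/m².
Q = q·A = 695 × 4.7 = 3270 W.

Q ≈ 3270 W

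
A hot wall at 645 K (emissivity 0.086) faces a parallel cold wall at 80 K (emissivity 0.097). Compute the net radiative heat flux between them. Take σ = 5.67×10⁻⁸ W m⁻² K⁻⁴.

For two large parallel gray plates, q = σ(T₁⁴ − T₂⁴) / (1/ε₁ + 1/ε₂ − 1).
1/ε₁ + 1/ε₂ − 1 = 1/0.086 + 1/0.097 − 1 = 20.94.
T₁⁴ − T₂⁴ = 1.73×10^11 − 4.10×10^7 = 1.73×10^11 K⁴.
q = 5.67×10⁻⁸ × 1.73×10^11 / 20.94 = 469 W/m².

q ≈ 469 W/m²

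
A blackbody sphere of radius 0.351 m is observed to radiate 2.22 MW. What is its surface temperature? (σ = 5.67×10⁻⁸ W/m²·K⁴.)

A = 4πr² = 4π × (0.351)² = 1.55 m².
From P = σAT⁴, T = (P / σA)^(1/4) = (2.22×10^6 / (5.67×10⁻⁸ × 1.55))^(1/4).
T = (2.53×10^13)^(1/4) = 2240 K.

T ≈ 2240 K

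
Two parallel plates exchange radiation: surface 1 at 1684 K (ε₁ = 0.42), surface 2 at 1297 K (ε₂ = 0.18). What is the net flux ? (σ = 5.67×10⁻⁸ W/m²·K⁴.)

For two large parallel gray plates, q = σ(T₁⁴ − T₂⁴) / (1/ε₁ + 1/ε₂ − 1).
1/ε₁ + 1/ε₂ − 1 = 1/0.42 + 1/0.18 − 1 = 6.937.
T₁⁴ − T₂⁴ = 8.04×10^12 − 2.83×10^12 = 5.21×10^12 K⁴.
q = 5.67×10⁻⁸ × 5.21×10^12 / 6.937 = 42600 W/m².

q ≈ 42600 W/m²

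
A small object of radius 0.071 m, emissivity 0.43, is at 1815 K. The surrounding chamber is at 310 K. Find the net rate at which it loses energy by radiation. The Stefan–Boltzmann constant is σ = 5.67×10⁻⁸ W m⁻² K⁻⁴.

Q ≈ 16700 W

A = 4πr² = 4π × (0.071)² = 0.0633 m².
Q = εσA(T⁴ − T_s⁴). T⁴ − T_s⁴ = (1815)⁴ − (310)⁴ = 1.09×10^13 − 9.24×10^9 = 1.08×10^13 K⁴.
Q = 0.43 × 5.67×10⁻⁸ × 0.0633 × 1.08×10^13 = 16700 W.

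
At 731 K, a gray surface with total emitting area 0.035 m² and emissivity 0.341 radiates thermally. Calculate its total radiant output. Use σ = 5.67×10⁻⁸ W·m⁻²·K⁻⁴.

P ≈ 193 W

P = εσAT⁴ = 0.341 × 5.67×10⁻⁸ × 0.0350 × (731)⁴ = 0.341 × 5.67×10⁻⁸ × 0.0350 × 2.86×10^11.
P = 193 W.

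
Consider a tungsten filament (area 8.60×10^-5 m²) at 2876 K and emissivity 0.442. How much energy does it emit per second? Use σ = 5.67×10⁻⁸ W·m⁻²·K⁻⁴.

P = εσAT⁴ = 0.442 × 5.67×10⁻⁸ × 8.60×10^-5 × (2876)⁴ = 0.442 × 5.67×10⁻⁸ × 8.60×10^-5 × 6.84×10^13.
P = 147 W.

P ≈ 147 W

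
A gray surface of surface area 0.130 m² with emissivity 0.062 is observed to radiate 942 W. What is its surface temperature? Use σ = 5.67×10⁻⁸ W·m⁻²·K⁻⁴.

From P = εσAT⁴, T = (P / εσA)^(1/4) = (942 / (0.062 × 5.67×10⁻⁸ × 0.130))^(1/4).
T = (2.06×10^12)^(1/4) = 1200 K.

T ≈ 1200 K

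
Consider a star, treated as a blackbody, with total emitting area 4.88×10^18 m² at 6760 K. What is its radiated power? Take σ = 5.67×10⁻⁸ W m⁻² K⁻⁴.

P = σAT⁴ = 5.67×10⁻⁸ × 4.88×10^18 × (6760)⁴ = 5.67×10⁻⁸ × 4.88×10^18 × 2.09×10^15.
P = 5.78×10^26 W.

P ≈ 5.78×10^26 W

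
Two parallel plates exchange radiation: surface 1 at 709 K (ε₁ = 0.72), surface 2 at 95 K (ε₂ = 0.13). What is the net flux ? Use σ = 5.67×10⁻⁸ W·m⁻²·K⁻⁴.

For two large parallel gray plates, q = σ(T₁⁴ − T₂⁴) / (1/ε₁ + 1/ε₂ − 1).
1/ε₁ + 1/ε₂ − 1 = 1/0.72 + 1/0.13 − 1 = 8.081.
T₁⁴ − T₂⁴ = 2.53×10^11 − 8.15×10^7 = 2.53×10^11 K⁴.
q = 5.67×10⁻⁸ × 2.53×10^11 / 8.081 = 1770 W/m².

q ≈ 1770 W/m²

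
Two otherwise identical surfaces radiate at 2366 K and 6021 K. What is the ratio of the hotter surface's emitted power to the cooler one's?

ratio ≈ 41.9

P ∝ T⁴, so the ratio is (6021/2366)⁴ = (2.545)⁴ = 41.9.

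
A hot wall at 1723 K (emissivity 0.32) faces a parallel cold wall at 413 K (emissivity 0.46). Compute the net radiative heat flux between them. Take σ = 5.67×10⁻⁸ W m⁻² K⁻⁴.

q ≈ 1.16×10^5 W/m²

For two large parallel gray plates, q = σ(T₁⁴ − T₂⁴) / (1/ε₁ + 1/ε₂ − 1).
1/ε₁ + 1/ε₂ − 1 = 1/0.32 + 1/0.46 − 1 = 4.299.
T₁⁴ − T₂⁴ = 8.81×10^12 − 2.91×10^10 = 8.78×10^12 K⁴.
q = 5.67×10⁻⁸ × 8.78×10^12 / 4.299 = 1.16×10^5 W/m².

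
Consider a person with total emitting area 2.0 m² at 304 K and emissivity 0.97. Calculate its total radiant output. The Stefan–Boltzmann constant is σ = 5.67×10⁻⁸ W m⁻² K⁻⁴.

P = εσAT⁴ = 0.97 × 5.67×10⁻⁸ × 2.00 × (304)⁴ = 0.97 × 5.67×10⁻⁸ × 2.00 × 8.54×10^9.
P = 939 W.

P ≈ 939 W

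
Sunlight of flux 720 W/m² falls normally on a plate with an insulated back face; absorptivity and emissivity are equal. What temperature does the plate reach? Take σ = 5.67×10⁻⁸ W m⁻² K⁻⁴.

T ≈ 336 K

Absorbed flux αS = emitted flux εσT⁴ (one radiating face); with α = ε, T = (S/σ)^(1/4).
T = (720 / 5.67×10⁻⁸)^(1/4) = (1.27×10^10)^(1/4).
T = 336 K.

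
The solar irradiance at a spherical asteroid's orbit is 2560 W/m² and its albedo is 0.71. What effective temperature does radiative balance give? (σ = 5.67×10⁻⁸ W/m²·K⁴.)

Power absorbed = (1−a)S·πR²; power emitted = 4πR²σT⁴. Equating and cancelling πR²:
T = ((1−a)S / 4σ)^(1/4) = (742 / (4 × 5.67×10⁻⁸))^(1/4) = (3.27×10^9)^(1/4).
T = 239 K.

T ≈ 239 K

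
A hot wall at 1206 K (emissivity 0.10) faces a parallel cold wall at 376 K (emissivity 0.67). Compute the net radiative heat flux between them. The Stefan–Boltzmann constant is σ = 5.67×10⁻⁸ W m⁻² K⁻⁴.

For two large parallel gray plates, q = σ(T₁⁴ − T₂⁴) / (1/ε₁ + 1/ε₂ − 1).
1/ε₁ + 1/ε₂ − 1 = 1/0.10 + 1/0.67 − 1 = 10.49.
T₁⁴ − T₂⁴ = 2.12×10^12 − 2.00×10^10 = 2.10×10^12 K⁴.
q = 5.67×10⁻⁸ × 2.10×10^12 / 10.49 = 11300 W/m².

q ≈ 11300 W/m²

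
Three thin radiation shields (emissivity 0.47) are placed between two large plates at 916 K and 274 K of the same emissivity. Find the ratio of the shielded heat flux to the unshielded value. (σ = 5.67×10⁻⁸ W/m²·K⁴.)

ratio ≈ 0.250

With N identical shields there are N+1 = 4 gaps in series, each with the same radiative resistance, so the flux falls to 1/(N+1) of its unshielded value.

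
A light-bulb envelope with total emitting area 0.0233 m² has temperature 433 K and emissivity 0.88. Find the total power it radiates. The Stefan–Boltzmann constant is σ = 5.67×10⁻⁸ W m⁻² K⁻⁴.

P ≈ 40.9 W

P = εσAT⁴ = 0.88 × 5.67×10⁻⁸ × 0.0233 × (433)⁴ = 0.88 × 5.67×10⁻⁸ × 0.0233 × 3.52×10^10.
P = 40.9 W.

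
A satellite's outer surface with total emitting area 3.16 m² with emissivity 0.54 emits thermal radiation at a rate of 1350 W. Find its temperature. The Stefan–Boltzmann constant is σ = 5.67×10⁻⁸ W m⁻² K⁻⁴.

T ≈ 344 K

From P = εσAT⁴, T = (P / εσA)^(1/4) = (1350 / (0.54 × 5.67×10⁻⁸ × 3.16))^(1/4).
T = (1.40×10^10)^(1/4) = 344 K.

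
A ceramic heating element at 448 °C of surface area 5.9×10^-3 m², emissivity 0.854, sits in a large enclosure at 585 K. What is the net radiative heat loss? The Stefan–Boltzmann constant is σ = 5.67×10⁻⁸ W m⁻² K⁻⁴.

Convert: 448 °C = 721 K.
Q = εσA(T⁴ − T_s⁴). T⁴ − T_s⁴ = (721)⁴ − (585)⁴ = 2.70×10^11 − 1.17×10^11 = 1.53×10^11 K⁴.
Q = 0.854 × 5.67×10⁻⁸ × 5.90×10^-3 × 1.53×10^11 = 43.7 W.

Q ≈ 43.7 W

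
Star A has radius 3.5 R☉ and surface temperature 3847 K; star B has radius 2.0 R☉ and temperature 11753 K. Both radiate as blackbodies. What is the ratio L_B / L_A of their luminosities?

L_B/L_A ≈ 28.4

L = 4πR²σT⁴ ∝ R²T⁴, so L_B/L_A = (2.0/3.5)² × (11753/3847)⁴ = 0.327 × 87.1 = 28.4.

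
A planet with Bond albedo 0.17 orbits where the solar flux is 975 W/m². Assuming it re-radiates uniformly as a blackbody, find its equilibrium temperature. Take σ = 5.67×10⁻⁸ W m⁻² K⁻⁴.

Power absorbed = (1−a)S·πR²; power emitted = 4πR²σT⁴. Equating and cancelling πR²:
T = ((1−a)S / 4σ)^(1/4) = (809 / (4 × 5.67×10⁻⁸))^(1/4) = (3.57×10^9)^(1/4).
T = 244 K.

T ≈ 244 K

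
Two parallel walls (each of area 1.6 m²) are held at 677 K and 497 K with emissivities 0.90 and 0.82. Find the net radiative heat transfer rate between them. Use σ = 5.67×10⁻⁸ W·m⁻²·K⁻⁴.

For two large parallel gray plates, q = σ(T₁⁴ − T₂⁴) / (1/ε₁ + 1/ε₂ − 1).
1/ε₁ + 1/ε₂ − 1 = 1/0.90 + 1/0.82 − 1 = 1.331.
T₁⁴ − T₂⁴ = 2.10×10^11 − 6.10×10^10 = 1.49×10^11 K⁴.
q = 5.67×10⁻⁸ × 1.49×10^11 / 1.331 = 6350 W/m².
Q = q·A = 6350 × 1.6 = 10200 W.

Q ≈ 10200 W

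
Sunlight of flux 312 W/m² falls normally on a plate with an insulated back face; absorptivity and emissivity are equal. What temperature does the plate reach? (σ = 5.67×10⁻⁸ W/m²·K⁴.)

Absorbed flux αS = emitted flux εσT⁴ (one radiating face); with α = ε, T = (S/σ)^(1/4).
T = (312 / 5.67×10⁻⁸)^(1/4) = (5.50×10^9)^(1/4).
T = 272 K.

T ≈ 272 K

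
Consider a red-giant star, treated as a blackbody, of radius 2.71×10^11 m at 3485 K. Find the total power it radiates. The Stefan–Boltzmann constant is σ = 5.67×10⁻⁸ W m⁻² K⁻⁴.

P ≈ 7.72×10^30 W

A = 4πr² = 4π × (2.71×10^11)² = 9.23×10^23 m².
P = σAT⁴ = 5.67×10⁻⁸ × 9.23×10^23 × (3485)⁴ = 5.67×10⁻⁸ × 9.23×10^23 × 1.48×10^14.
P = 7.72×10^30 W.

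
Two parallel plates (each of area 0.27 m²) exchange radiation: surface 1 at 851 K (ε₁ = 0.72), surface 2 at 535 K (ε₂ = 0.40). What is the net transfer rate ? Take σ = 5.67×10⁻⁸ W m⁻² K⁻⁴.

Q ≈ 2350 W

For two large parallel gray plates, q = σ(T₁⁴ − T₂⁴) / (1/ε₁ + 1/ε₂ − 1).
1/ε₁ + 1/ε₂ − 1 = 1/0.72 + 1/0.40 − 1 = 2.889.
T₁⁴ − T₂⁴ = 5.24×10^11 − 8.19×10^10 = 4.43×10^11 K⁴.
q = 5.67×10⁻⁸ × 4.43×10^11 / 2.889 = 8690 W/m².
Q = q·A = 8690 × 0.27 = 2350 W.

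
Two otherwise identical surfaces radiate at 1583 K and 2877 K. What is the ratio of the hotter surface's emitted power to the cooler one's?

ratio ≈ 10.9

P ∝ T⁴, so the ratio is (2877/1583)⁴ = (1.817)⁴ = 10.9.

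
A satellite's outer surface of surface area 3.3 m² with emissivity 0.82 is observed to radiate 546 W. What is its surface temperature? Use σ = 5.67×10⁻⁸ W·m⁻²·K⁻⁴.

From P = εσAT⁴, T = (P / εσA)^(1/4) = (546 / (0.82 × 5.67×10⁻⁸ × 3.30))^(1/4).
T = (3.56×10^9)^(1/4) = 244 K.

T ≈ 244 K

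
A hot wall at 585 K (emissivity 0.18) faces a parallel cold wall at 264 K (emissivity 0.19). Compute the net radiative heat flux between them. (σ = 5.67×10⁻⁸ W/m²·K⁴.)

For two large parallel gray plates, q = σ(T₁⁴ − T₂⁴) / (1/ε₁ + 1/ε₂ − 1).
1/ε₁ + 1/ε₂ − 1 = 1/0.18 + 1/0.19 − 1 = 9.819.
T₁⁴ − T₂⁴ = 1.17×10^11 − 4.86×10^9 = 1.12×10^11 K⁴.
q = 5.67×10⁻⁸ × 1.12×10^11 / 9.819 = 648 W/m².

q ≈ 648 W/m²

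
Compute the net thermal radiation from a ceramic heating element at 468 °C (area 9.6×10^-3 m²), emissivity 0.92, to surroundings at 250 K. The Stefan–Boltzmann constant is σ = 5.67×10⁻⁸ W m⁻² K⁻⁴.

Convert: 468 °C = 741 K.
Q = εσA(T⁴ − T_s⁴). T⁴ − T_s⁴ = (741)⁴ − (250)⁴ = 3.01×10^11 − 3.91×10^9 = 2.98×10^11 K⁴.
Q = 0.92 × 5.67×10⁻⁸ × 9.60×10^-3 × 2.98×10^11 = 149 W.

Q ≈ 149 W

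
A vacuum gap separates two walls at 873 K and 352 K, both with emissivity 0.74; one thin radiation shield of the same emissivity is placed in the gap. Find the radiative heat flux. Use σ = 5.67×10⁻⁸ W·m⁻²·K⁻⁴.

q ≈ 9420 W/m²

Each of the 2 gaps contributes resistance (2/ε − 1) = 2/0.74 − 1 = 1.703; total = 3.405.
q = σ(T₁⁴ − T₂⁴) / 3.405 = 5.67×10⁻⁸ × 5.65×10^11 / 3.405 = 9420 W/m².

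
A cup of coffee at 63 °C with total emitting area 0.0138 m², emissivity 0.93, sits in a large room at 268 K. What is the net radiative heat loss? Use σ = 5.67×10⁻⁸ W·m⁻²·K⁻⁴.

Q ≈ 5.52 W

Convert: 63 °C = 336 K.
Q = εσA(T⁴ − T_s⁴). T⁴ − T_s⁴ = (336)⁴ − (268)⁴ = 1.27×10^10 − 5.16×10^9 = 7.59×10^9 K⁴.
Q = 0.93 × 5.67×10⁻⁸ × 0.0138 × 7.59×10^9 = 5.52 W.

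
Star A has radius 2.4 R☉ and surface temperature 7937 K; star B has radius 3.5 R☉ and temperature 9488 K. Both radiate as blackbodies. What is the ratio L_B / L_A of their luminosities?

L_B/L_A ≈ 4.34

L = 4πR²σT⁴ ∝ R²T⁴, so L_B/L_A = (3.5/2.4)² × (9488/7937)⁴ = 2.13 × 2.04 = 4.34.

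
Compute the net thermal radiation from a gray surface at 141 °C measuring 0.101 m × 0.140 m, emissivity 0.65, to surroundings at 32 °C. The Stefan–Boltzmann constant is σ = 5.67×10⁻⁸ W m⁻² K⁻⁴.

Q ≈ 10.8 W

A = 0.101 × 0.140 = 0.0141 m².
Convert: 141 °C = 414 K; 32 °C = 305 K.
Q = εσA(T⁴ − T_s⁴). T⁴ − T_s⁴ = (414)⁴ − (305)⁴ = 2.94×10^10 − 8.65×10^9 = 2.07×10^10 K⁴.
Q = 0.65 × 5.67×10⁻⁸ × 0.0141 × 2.07×10^10 = 10.8 W.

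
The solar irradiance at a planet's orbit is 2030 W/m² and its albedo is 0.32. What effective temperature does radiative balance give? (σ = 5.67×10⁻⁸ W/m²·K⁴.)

Power absorbed = (1−a)S·πR²; power emitted = 4πR²σT⁴. Equating and cancelling πR²:
T = ((1−a)S / 4σ)^(1/4) = (1380 / (4 × 5.67×10⁻⁸))^(1/4) = (6.09×10^9)^(1/4).
T = 279 K.

T ≈ 279 K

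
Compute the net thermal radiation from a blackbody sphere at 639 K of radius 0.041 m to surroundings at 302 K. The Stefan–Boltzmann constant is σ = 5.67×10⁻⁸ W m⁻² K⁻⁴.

A = 4πr² = 4π × (0.041)² = 0.0211 m².
Q = σA(T⁴ − T_s⁴). T⁴ − T_s⁴ = (639)⁴ − (302)⁴ = 1.67×10^11 − 8.32×10^9 = 1.58×10^11 K⁴.
Q = 5.67×10⁻⁸ × 0.0211 × 1.58×10^11 = 190 W.

Q ≈ 190 W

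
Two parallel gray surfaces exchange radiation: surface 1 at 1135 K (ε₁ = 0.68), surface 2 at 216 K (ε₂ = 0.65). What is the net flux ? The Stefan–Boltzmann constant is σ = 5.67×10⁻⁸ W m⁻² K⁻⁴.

q ≈ 46800 W/m²

For two large parallel gray plates, q = σ(T₁⁴ − T₂⁴) / (1/ε₁ + 1/ε₂ − 1).
1/ε₁ + 1/ε₂ − 1 = 1/0.68 + 1/0.65 − 1 = 2.009.
T₁⁴ − T₂⁴ = 1.66×10^12 − 2.18×10^9 = 1.66×10^12 K⁴.
q = 5.67×10⁻⁸ × 1.66×10^12 / 2.009 = 46800 W/m².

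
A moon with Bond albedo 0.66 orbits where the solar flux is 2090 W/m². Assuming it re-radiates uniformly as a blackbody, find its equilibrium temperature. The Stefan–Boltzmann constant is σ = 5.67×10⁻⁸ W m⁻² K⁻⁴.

T ≈ 237 K

Power absorbed = (1−a)S·πR²; power emitted = 4πR²σT⁴. Equating and cancelling πR²:
T = ((1−a)S / 4σ)^(1/4) = (711 / (4 × 5.67×10⁻⁸))^(1/4) = (3.13×10^9)^(1/4).
T = 237 K.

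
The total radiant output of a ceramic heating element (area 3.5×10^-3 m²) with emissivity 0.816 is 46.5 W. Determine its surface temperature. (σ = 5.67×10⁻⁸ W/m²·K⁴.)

From P = εσAT⁴, T = (P / εσA)^(1/4) = (46.5 / (0.816 × 5.67×10⁻⁸ × 3.50×10^-3))^(1/4).
T = (2.87×10^11)^(1/4) = 732 K.

T ≈ 732 K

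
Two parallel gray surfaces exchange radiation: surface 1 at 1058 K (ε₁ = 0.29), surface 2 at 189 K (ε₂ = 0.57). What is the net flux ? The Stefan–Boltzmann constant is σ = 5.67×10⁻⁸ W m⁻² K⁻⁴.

q ≈ 16900 W/m²

For two large parallel gray plates, q = σ(T₁⁴ − T₂⁴) / (1/ε₁ + 1/ε₂ − 1).
1/ε₁ + 1/ε₂ − 1 = 1/0.29 + 1/0.57 − 1 = 4.203.
T₁⁴ − T₂⁴ = 1.25×10^12 − 1.28×10^9 = 1.25×10^12 K⁴.
q = 5.67×10⁻⁸ × 1.25×10^12 / 4.203 = 16900 W/m².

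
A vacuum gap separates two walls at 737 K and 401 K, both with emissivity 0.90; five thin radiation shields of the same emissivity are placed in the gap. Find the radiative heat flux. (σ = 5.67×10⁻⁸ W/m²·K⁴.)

q ≈ 2080 W/m²

Each of the 6 gaps contributes resistance (2/ε − 1) = 2/0.90 − 1 = 1.222; total = 7.333.
q = σ(T₁⁴ − T₂⁴) / 7.333 = 5.67×10⁻⁸ × 2.69×10^11 / 7.333 = 2080 W/m².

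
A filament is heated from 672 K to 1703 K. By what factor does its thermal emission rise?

ratio ≈ 41.2

P ∝ T⁴, so the ratio is (1703/672)⁴ = (2.534)⁴ = 41.2.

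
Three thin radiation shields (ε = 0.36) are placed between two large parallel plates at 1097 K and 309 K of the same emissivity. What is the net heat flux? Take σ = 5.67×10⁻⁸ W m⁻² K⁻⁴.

q ≈ 4480 W/m²

Each of the 4 gaps contributes resistance (2/ε − 1) = 2/0.36 − 1 = 4.556; total = 18.22.
q = σ(T₁⁴ − T₂⁴) / 18.22 = 5.67×10⁻⁸ × 1.44×10^12 / 18.22 = 4480 W/m².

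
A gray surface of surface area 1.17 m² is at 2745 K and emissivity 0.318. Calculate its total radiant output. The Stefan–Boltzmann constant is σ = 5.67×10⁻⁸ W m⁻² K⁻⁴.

P ≈ 1.20×10^6 W

P = εσAT⁴ = 0.318 × 5.67×10⁻⁸ × 1.17 × (2745)⁴ = 0.318 × 5.67×10⁻⁸ × 1.17 × 5.68×10^13.
P = 1.20×10^6 W.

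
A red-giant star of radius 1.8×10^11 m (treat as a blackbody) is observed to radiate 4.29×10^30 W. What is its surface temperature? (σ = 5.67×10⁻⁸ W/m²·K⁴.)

T ≈ 3690 K

A = 4πr² = 4π × (1.8×10^11)² = 4.07×10^23 m².
From P = σAT⁴, T = (P / σA)^(1/4) = (4.29×10^30 / (5.67×10⁻⁸ × 4.07×10^23))^(1/4).
T = (1.86×10^14)^(1/4) = 3690 K.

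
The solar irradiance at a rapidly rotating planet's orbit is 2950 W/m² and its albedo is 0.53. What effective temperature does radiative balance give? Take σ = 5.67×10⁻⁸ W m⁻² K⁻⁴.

T ≈ 280 K

Power absorbed = (1−a)S·πR²; power emitted = 4πR²σT⁴. Equating and cancelling πR²:
T = ((1−a)S / 4σ)^(1/4) = (1390 / (4 × 5.67×10⁻⁸))^(1/4) = (6.11×10^9)^(1/4).
T = 280 K.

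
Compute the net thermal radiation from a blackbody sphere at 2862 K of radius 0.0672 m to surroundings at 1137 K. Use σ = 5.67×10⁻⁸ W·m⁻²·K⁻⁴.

Q ≈ 2.11×10^5 W

A = 4πr² = 4π × (0.0672)² = 0.0567 m².
Q = σA(T⁴ − T_s⁴). T⁴ − T_s⁴ = (2862)⁴ − (1137)⁴ = 6.71×10^13 − 1.67×10^12 = 6.54×10^13 K⁴.
Q = 5.67×10⁻⁸ × 0.0567 × 6.54×10^13 = 2.11×10^5 W.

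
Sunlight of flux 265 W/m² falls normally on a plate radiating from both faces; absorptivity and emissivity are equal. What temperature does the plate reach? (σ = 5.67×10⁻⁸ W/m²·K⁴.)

T ≈ 220 K

Absorbed flux αS = emitted flux 2εσT⁴ per unit area; with α = ε this gives T = (S/2σ)^(1/4).
T = (265 / (2 × 5.67×10⁻⁸))^(1/4) = (2.34×10^9)^(1/4).
T = 220 K.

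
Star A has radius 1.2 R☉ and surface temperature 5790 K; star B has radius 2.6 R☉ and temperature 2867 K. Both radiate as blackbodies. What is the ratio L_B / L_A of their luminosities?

L = 4πR²σT⁴ ∝ R²T⁴, so L_B/L_A = (2.6/1.2)² × (2867/5790)⁴ = 4.69 × 0.0601 = 0.282.

L_B/L_A ≈ 0.282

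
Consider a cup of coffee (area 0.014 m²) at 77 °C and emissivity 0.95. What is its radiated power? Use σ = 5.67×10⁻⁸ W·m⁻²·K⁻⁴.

P ≈ 11.3 W

77 °C = 350 K.
P = εσAT⁴ = 0.95 × 5.67×10⁻⁸ × 0.0140 × (350)⁴ = 0.95 × 5.67×10⁻⁸ × 0.0140 × 1.50×10^10.
P = 11.3 W.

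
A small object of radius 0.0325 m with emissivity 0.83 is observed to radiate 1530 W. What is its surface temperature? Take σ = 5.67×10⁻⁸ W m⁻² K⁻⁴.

T ≈ 1250 K

A = 4πr² = 4π × (0.0325)² = 0.0133 m².
From P = εσAT⁴, T = (P / εσA)^(1/4) = (1530 / (0.83 × 5.67×10⁻⁸ × 0.0133))^(1/4).
T = (2.45×10^12)^(1/4) = 1250 K.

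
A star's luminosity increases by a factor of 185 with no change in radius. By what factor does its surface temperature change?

factor ≈ 3.69

P ∝ T⁴ ⇒ T ∝ P^(1/4), so T scales by (185)^(1/4) = 3.69.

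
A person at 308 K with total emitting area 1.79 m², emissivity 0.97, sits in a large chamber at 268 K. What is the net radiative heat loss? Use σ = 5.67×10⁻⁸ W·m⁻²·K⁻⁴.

Q = εσA(T⁴ − T_s⁴). T⁴ − T_s⁴ = (308)⁴ − (268)⁴ = 9.00×10^9 − 5.16×10^9 = 3.84×10^9 K⁴.
Q = 0.97 × 5.67×10⁻⁸ × 1.79 × 3.84×10^9 = 378 W.

Q ≈ 378 W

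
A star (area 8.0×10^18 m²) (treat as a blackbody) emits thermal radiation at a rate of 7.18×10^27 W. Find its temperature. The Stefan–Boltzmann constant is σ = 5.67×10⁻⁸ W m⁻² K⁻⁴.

T ≈ 11200 K

From P = σAT⁴, T = (P / σA)^(1/4) = (7.18×10^27 / (5.67×10⁻⁸ × 8.00×10^18))^(1/4).
T = (1.58×10^16)^(1/4) = 11200 K.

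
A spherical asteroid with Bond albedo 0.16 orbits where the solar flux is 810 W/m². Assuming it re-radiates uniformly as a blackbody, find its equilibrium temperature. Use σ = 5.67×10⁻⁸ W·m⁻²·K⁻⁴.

T ≈ 234 K

Power absorbed = (1−a)S·πR²; power emitted = 4πR²σT⁴. Equating and cancelling πR²:
T = ((1−a)S / 4σ)^(1/4) = (680 / (4 × 5.67×10⁻⁸))^(1/4) = (3.00×10^9)^(1/4).
T = 234 K.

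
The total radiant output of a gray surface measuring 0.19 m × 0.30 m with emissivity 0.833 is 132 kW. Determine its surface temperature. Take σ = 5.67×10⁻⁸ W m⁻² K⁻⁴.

T ≈ 2650 K

A = 0.19 × 0.30 = 0.0570 m².
From P = εσAT⁴, T = (P / εσA)^(1/4) = (1.32×10^5 / (0.833 × 5.67×10⁻⁸ × 0.0570))^(1/4).
T = (4.90×10^13)^(1/4) = 2650 K.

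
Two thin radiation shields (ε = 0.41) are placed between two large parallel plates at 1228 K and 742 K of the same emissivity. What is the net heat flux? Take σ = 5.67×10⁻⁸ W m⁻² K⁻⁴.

Each of the 3 gaps contributes resistance (2/ε − 1) = 2/0.41 − 1 = 3.878; total = 11.63.
q = σ(T₁⁴ − T₂⁴) / 11.63 = 5.67×10⁻⁸ × 1.97×10^12 / 11.63 = 9610 W/m².

q ≈ 9610 W/m²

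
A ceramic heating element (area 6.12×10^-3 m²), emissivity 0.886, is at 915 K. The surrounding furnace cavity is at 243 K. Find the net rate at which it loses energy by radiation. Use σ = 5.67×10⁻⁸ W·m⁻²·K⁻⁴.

Q = εσA(T⁴ − T_s⁴). T⁴ − T_s⁴ = (915)⁴ − (243)⁴ = 7.01×10^11 − 3.49×10^9 = 6.97×10^11 K⁴.
Q = 0.886 × 5.67×10⁻⁸ × 6.12×10^-3 × 6.97×10^11 = 214 W.

Q ≈ 214 W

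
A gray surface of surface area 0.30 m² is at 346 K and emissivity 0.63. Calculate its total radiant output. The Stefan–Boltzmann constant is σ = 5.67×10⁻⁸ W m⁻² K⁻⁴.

P ≈ 154 W

Stefan–Boltzmann: P = εσAT⁴ = 0.63 × 5.67×10⁻⁸ × 0.300 × (346)⁴ = 0.63 × 5.67×10⁻⁸ × 0.300 × 1.43×10^10.
P = 154 W.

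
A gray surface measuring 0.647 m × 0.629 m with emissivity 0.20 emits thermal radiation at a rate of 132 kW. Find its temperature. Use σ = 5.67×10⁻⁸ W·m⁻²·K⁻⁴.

T ≈ 2310 K

A = 0.647 × 0.629 = 0.407 m².
From P = εσAT⁴, T = (P / εσA)^(1/4) = (1.32×10^5 / (0.20 × 5.67×10⁻⁸ × 0.407))^(1/4).
T = (2.86×10^13)^(1/4) = 2310 K.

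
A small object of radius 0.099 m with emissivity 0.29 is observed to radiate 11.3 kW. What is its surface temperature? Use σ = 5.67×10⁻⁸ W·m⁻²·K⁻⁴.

T ≈ 1540 K

A = 4πr² = 4π × (0.099)² = 0.123 m².
From P = εσAT⁴, T = (P / εσA)^(1/4) = (11300 / (0.29 × 5.67×10⁻⁸ × 0.123))^(1/4).
T = (5.58×10^12)^(1/4) = 1540 K.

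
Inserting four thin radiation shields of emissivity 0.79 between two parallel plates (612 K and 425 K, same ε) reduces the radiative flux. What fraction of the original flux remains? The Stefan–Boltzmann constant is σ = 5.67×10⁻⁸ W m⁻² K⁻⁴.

With N identical shields there are N+1 = 5 gaps in series, each with the same radiative resistance, so the flux falls to 1/(N+1) of its unshielded value.

ratio ≈ 0.200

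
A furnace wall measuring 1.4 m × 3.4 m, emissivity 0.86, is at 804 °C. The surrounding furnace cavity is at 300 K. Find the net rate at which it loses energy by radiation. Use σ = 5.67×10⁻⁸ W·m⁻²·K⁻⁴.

Q ≈ 3.10×10^5 W

A = 1.4 × 3.4 = 4.76 m².
Convert: 804 °C = 1077 K.
Q = εσA(T⁴ − T_s⁴). T⁴ − T_s⁴ = (1077)⁴ − (300)⁴ = 1.35×10^12 − 8.10×10^9 = 1.34×10^12 K⁴.
Q = 0.86 × 5.67×10⁻⁸ × 4.76 × 1.34×10^12 = 3.10×10^5 W.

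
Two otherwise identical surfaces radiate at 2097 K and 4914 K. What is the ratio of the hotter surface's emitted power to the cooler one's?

P ∝ T⁴, so the ratio is (4914/2097)⁴ = (2.343)⁴ = 30.2.

ratio ≈ 30.2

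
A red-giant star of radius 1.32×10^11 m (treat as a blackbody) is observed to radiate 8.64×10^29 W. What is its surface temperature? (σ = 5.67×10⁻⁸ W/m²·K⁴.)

T ≈ 2890 K

A = 4πr² = 4π × (1.32×10^11)² = 2.19×10^23 m².
From P = σAT⁴, T = (P / σA)^(1/4) = (8.64×10^29 / (5.67×10⁻⁸ × 2.19×10^23))^(1/4).
T = (6.96×10^13)^(1/4) = 2890 K.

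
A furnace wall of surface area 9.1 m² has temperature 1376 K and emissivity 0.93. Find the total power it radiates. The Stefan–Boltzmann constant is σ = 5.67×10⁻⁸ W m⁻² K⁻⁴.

P ≈ 1.72×10^6 W

P = εσAT⁴ = 0.93 × 5.67×10⁻⁸ × 9.10 × (1376)⁴ = 0.93 × 5.67×10⁻⁸ × 9.10 × 3.58×10^12.
P = 1.72×10^6 W.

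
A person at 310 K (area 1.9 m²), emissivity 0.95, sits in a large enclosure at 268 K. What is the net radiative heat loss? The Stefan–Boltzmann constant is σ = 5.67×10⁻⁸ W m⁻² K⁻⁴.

Q = εσA(T⁴ − T_s⁴). T⁴ − T_s⁴ = (310)⁴ − (268)⁴ = 9.24×10^9 − 5.16×10^9 = 4.08×10^9 K⁴.
Q = 0.95 × 5.67×10⁻⁸ × 1.90 × 4.08×10^9 = 417 W.

Q ≈ 417 W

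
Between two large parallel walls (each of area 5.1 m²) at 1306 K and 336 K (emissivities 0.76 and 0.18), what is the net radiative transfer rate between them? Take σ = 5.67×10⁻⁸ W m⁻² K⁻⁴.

Q ≈ 1.43×10^5 W

For two large parallel gray plates, q = σ(T₁⁴ − T₂⁴) / (1/ε₁ + 1/ε₂ − 1).
1/ε₁ + 1/ε₂ − 1 = 1/0.76 + 1/0.18 − 1 = 5.871.
T₁⁴ − T₂⁴ = 2.91×10^12 − 1.27×10^10 = 2.90×10^12 K⁴.
q = 5.67×10⁻⁸ × 2.90×10^12 / 5.871 = 28000 W/m².
Q = q·A = 28000 × 5.1 = 1.43×10^5 W.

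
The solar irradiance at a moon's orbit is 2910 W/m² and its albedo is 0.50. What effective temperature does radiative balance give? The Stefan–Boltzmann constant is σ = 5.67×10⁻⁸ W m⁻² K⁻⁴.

Power absorbed = (1−a)S·πR²; power emitted = 4πR²σT⁴. Equating and cancelling πR²:
T = ((1−a)S / 4σ)^(1/4) = (1460 / (4 × 5.67×10⁻⁸))^(1/4) = (6.42×10^9)^(1/4).
T = 283 K.

T ≈ 283 K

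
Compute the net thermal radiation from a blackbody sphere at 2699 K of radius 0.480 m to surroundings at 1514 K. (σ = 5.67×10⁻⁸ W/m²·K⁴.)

Q ≈ 7.85×10^6 W

A = 4πr² = 4π × (0.480)² = 2.90 m².
Q = σA(T⁴ − T_s⁴). T⁴ − T_s⁴ = (2699)⁴ − (1514)⁴ = 5.31×10^13 − 5.25×10^12 = 4.78×10^13 K⁴.
Q = 5.67×10⁻⁸ × 2.90 × 4.78×10^13 = 7.85×10^6 W.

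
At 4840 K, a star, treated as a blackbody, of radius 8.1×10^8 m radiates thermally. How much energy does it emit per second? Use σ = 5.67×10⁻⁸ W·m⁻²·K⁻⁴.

A = 4πr² = 4π × (8.1×10^8)² = 8.24×10^18 m².
P = σAT⁴ = 5.67×10⁻⁸ × 8.24×10^18 × (4840)⁴ = 5.67×10⁻⁸ × 8.24×10^18 × 5.49×10^14.
P = 2.57×10^26 W.

P ≈ 2.57×10^26 W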